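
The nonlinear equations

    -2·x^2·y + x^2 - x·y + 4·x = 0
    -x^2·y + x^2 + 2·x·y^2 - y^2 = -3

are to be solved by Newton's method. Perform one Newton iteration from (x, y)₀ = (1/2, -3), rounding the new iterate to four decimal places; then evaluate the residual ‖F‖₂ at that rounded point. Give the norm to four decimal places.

3.3934

At (1/2, -3): F = (5.2500, 4.0000).
Jacobian J = [[-4·x·y + 2·x - y + 4, -2·x^2 - x], [-2·x·y + 2·x + 2·y^2, -x^2 + 4·x·y - 2·y]].
At the point, J = [[14.0000, -1.0000], [22.0000, -0.2500]] (det J = 18.5000).
Solving J·Δ = −F gives Δ = (-0.1453, 3.2162).
Then the next iterate is (x, y)₁ = (0.3547, 0.2162).
Re-evaluating at (0.3547, 0.2162): F = (1.413525, 3.085028), so ‖F‖₂ = 3.3934.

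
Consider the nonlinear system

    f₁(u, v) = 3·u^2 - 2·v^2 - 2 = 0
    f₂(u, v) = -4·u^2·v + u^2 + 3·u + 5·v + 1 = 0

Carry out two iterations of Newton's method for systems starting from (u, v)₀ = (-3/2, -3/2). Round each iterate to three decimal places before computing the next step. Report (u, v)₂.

(-1.236, -1.138)

At (-3/2, -3/2): F = (0.250, 4.750).
Jacobian J = [[6·u, -4·v], [-8·u·v + 2·u + 3, -4·u^2 + 5]].
At the point, J = [[-9.000, 6.000], [-18.000, -4.000]] (det J = 144.000).
Solving J·Δ = −F gives Δ = (0.205, 0.266).
Then the next iterate is (u, v)₁ = (-1.295, -1.234).
Round to (-1.295, -1.234) and repeat: F = (-0.01444, 0.89982), J = [[-7.770, 4.936], [-12.37424, -1.70810]].
Δ = (0.059, 0.096), so (u, v)₂ = (-1.236, -1.138).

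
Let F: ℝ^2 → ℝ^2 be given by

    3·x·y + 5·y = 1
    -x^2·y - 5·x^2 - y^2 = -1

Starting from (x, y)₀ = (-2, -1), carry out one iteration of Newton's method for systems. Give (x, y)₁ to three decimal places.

(-1.273, -3.182)

At (-2, -1): F = (0.000, -16.000).
Jacobian J = [[3·y, 3·x + 5], [-2·x·y - 10·x, -x^2 - 2·y]].
At the point, J = [[-3.000, -1.000], [16.000, -2.000]] (det J = 22.000).
Solving J·Δ = −F gives Δ = (0.727, -2.182).
Then the next iterate is (x, y)₁ = (-1.273, -3.182).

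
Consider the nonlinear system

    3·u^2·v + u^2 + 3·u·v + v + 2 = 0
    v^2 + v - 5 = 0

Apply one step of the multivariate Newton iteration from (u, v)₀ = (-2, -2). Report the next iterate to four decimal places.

At (-2, -2): F = (-8.0000, -3.0000).
Jacobian J = [[6·u·v + 2·u + 3·v, 3·u^2 + 3·u + 1], [0, 2·v + 1]].
At the point, J = [[14.0000, 7.0000], [0.0000, -3.0000]] (det J = -42.0000).
Solving J·Δ = −F gives Δ = (1.0714, -1.0000).
Then the next iterate is (u, v)₁ = (-0.9286, -3.0000).

(-0.9286, -3.0000)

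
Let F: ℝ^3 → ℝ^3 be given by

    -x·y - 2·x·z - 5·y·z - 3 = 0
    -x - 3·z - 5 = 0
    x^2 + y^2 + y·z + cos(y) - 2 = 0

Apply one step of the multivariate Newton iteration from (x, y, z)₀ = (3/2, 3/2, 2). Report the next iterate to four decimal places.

(-1.4999, 3.5435, -1.1667)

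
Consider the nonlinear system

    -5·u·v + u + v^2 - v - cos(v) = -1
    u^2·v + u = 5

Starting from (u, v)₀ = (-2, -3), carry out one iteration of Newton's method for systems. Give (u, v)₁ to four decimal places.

At (-2, -3): F = (-18.010008, -19.0000).
Jacobian J = [[-5·v + 1, -5·u + 2·v + sin(v) - 1], [2·u·v + 1, u^2]].
At the point, J = [[16.0000, 2.858880], [13.0000, 4.0000]] (det J = 26.834560).
Solving J·Δ = −F gives Δ = (0.6604, 2.6037).
Then the next iterate is (u, v)₁ = (-1.3396, -0.3963).

(-1.3396, -0.3963)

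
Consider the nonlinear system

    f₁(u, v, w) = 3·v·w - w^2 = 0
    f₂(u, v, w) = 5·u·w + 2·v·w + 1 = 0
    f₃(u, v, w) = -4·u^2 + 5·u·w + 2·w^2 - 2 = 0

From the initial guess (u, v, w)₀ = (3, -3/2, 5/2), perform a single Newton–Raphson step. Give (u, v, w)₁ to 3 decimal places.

At (3, -3/2, 5/2): F = (-17.500, 31.000, 12.000).
Jacobian J = [[0, 3·w, 3·v - 2·w], [5·w, 2·w, 5·u + 2·v], [-8·u + 5·w, 0, 5·u + 4·w]].
At the point, J = [[0.000, 7.500, -9.500], [12.500, 5.000, 12.000], [-11.500, 0.000, 25.000]] (det J = -3925.000).
Solving J·Δ = −F gives Δ = (-1.618, 0.783, -1.224).
Then the next iterate is (u, v, w)₁ = (1.382, -0.717, 1.276).

(1.382, -0.717, 1.276)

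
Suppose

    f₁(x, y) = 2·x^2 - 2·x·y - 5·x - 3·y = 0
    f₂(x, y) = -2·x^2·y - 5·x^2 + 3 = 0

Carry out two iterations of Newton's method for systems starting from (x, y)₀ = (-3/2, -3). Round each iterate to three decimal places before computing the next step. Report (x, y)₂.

(0.952, -0.541)

At (-3/2, -3): F = (12.000, 5.250).
Jacobian J = [[4·x - 2·y - 5, -2·x - 3], [-4·x·y - 10·x, -2·x^2]].
At the point, J = [[-5.000, 0.000], [-3.000, -4.500]] (det J = 22.500).
Solving J·Δ = −F gives Δ = (2.400, -0.433).
Then the next iterate is (x, y)₁ = (0.900, -3.433).
Round to (0.900, -3.433) and repeat: F = (13.59840, 4.51146), J = [[5.466, -4.800], [3.35880, -1.620]].
Δ = (0.052, 2.892), so (x, y)₂ = (0.952, -0.541).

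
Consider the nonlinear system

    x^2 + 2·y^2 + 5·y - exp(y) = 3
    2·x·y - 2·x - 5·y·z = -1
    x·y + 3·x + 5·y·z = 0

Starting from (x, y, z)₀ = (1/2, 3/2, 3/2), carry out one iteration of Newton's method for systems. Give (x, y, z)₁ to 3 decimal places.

(-0.003, 0.846, 0.700)

At (1/2, 3/2, 3/2): F = (4.76831, -9.750, 13.500).
Jacobian J = [[2·x, 4·y - exp(y) + 5, 0], [2·y - 2, 2·x - 5·z, -5·y], [y + 3, x + 5·z, 5·y]].
At the point, J = [[1.000, 6.51831, 0.000], [1.000, -6.500, -7.500], [4.500, 8.000, 7.500]] (det J = -257.63033).
Solving J·Δ = −F gives Δ = (-0.503, -0.654, -0.800).
Then the next iterate is (x, y, z)₁ = (-0.003, 0.846, 0.700).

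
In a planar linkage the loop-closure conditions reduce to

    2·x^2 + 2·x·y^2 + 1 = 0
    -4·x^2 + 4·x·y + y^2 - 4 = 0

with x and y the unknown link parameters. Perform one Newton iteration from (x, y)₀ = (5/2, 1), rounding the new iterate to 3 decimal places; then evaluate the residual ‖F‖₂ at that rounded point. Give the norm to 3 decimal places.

7.496

At (5/2, 1): F = (18.500, -18.000).
Jacobian J = [[4·x + 2·y^2, 4·x·y], [-8·x + 4·y, 4·x + 2·y]].
At the point, J = [[12.000, 10.000], [-16.000, 12.000]] (det J = 304.000).
Solving J·Δ = −F gives Δ = (-1.322, -0.263).
Then the next iterate is (x, y)₁ = (1.178, 0.737).
Re-evaluating at (1.178, 0.737): F = (5.05507, -5.53482), so ‖F‖₂ = 7.496.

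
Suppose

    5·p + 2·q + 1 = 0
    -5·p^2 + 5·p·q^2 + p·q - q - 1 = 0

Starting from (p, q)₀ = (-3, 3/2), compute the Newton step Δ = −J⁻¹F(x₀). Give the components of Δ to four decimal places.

(2.1498, 0.1256)

At (-3, 3/2): F = (-11.0000, -85.7500).
Jacobian J = [[5, 2], [-10·p + 5·q^2 + q, 10·p·q + p - 1]].
At the point, J = [[5.0000, 2.0000], [42.7500, -49.0000]] (det J = -330.5000).
Solving J·Δ = −F gives Δ = (2.1498, 0.1256).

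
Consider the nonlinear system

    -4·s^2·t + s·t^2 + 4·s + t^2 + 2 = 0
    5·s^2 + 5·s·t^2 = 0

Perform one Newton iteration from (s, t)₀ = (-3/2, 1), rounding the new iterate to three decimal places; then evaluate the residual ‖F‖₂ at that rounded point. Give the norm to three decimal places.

3.440

At (-3/2, 1): F = (-13.500, 3.750).
Jacobian J = [[-8·s·t + t^2 + 4, -4·s^2 + 2·s·t + 2·t], [10·s + 5·t^2, 10·s·t]].
At the point, J = [[17.000, -10.000], [-10.000, -15.000]] (det J = -355.000).
Solving J·Δ = −F gives Δ = (0.676, -0.201).
Then the next iterate is (s, t)₁ = (-0.824, 0.799).
Re-evaluating at (-0.824, 0.799): F = (-3.35365, 0.76467), so ‖F‖₂ = 3.440.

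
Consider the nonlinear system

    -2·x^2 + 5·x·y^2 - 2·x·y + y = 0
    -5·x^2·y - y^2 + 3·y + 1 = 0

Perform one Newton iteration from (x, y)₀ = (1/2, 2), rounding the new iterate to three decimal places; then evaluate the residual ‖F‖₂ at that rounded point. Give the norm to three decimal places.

0.849

At (1/2, 2): F = (9.500, 0.500).
Jacobian J = [[-4·x + 5·y^2 - 2·y, 10·x·y - 2·x + 1], [-10·x·y, -5·x^2 - 2·y + 3]].
At the point, J = [[14.000, 10.000], [-10.000, -2.250]] (det J = 68.500).
Solving J·Δ = −F gives Δ = (0.385, -1.489).
Then the next iterate is (x, y)₁ = (0.885, 0.511).
Re-evaluating at (0.885, 0.511): F = (-0.80446, 0.27074), so ‖F‖₂ = 0.849.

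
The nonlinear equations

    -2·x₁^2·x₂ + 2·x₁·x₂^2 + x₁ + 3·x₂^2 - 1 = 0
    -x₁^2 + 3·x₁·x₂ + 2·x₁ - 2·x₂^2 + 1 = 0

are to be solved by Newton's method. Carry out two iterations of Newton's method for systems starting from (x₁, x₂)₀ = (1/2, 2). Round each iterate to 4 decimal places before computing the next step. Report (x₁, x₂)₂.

At (1/2, 2): F = (14.5000, -3.2500).
Jacobian J = [[-4·x₁·x₂ + 2·x₂^2 + 1, -2·x₁^2 + 4·x₁·x₂ + 6·x₂], [-2·x₁ + 3·x₂ + 2, 3·x₁ - 4·x₂]].
At the point, J = [[5.0000, 15.5000], [7.0000, -6.5000]] (det J = -141.0000).
Solving J·Δ = −F gives Δ = (-0.3112, -0.8351).
Then the next iterate is (x₁, x₂)₁ = (0.1888, 1.1649).
Round to (0.1888, 1.1649) and repeat: F = (3.689129, -0.712230), J = [[2.834252, 7.797842], [5.1171, -4.0932]].
Δ = (-0.1854, -0.4057), so (x₁, x₂)₂ = (0.0034, 0.7592).

(0.0034, 0.7592)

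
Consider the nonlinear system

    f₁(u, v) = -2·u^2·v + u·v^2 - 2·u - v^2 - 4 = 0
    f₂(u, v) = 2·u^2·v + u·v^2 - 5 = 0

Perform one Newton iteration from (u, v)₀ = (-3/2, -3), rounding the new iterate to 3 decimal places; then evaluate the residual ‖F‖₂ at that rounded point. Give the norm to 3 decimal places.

At (-3/2, -3): F = (-10.000, -32.000).
Jacobian J = [[-4·u·v + v^2 - 2, -2·u^2 + 2·u·v - 2·v], [4·u·v + v^2, 2·u^2 + 2·u·v]].
At the point, J = [[-11.000, 10.500], [27.000, 13.500]] (det J = -432.000).
Solving J·Δ = −F gives Δ = (0.465, 1.440).
Then the next iterate is (u, v)₁ = (-1.035, -1.560).
Re-evaluating at (-1.035, -1.560): F = (-3.54015, -10.86100), so ‖F‖₂ = 11.423.

11.423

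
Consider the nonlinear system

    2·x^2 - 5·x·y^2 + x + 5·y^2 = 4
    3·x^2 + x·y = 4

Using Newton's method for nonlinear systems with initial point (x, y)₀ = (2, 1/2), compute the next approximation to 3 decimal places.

(1.301, 0.367)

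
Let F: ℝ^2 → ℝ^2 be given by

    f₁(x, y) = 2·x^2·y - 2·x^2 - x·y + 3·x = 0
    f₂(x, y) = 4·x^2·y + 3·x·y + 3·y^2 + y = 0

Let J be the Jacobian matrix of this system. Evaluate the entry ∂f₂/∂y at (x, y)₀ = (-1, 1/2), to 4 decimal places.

∂f₂/∂y = 4·x^2 + 3·x + 6·y + 1.
At (-1, 1/2) this is 5.0000.

5.0000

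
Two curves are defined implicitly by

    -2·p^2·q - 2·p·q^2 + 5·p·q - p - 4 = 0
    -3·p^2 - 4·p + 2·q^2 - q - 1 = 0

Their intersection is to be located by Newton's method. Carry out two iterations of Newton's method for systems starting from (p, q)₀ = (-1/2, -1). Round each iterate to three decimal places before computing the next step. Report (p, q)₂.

At (-1/2, -1): F = (0.500, 3.250).
Jacobian J = [[-4·p·q - 2·q^2 + 5·q - 1, -2·p^2 - 4·p·q + 5·p], [-6·p - 4, 4·q - 1]].
At the point, J = [[-10.000, -5.000], [-1.000, -5.000]] (det J = 45.000).
Solving J·Δ = −F gives Δ = (-0.306, 0.711).
Then the next iterate is (p, q)₁ = (-0.806, -0.289).
Round to (-0.806, -0.289) and repeat: F = (-1.51920, 0.73113), J = [[-3.54378, -6.26101], [0.836, -2.156]].
Δ = (-0.610, 0.103), so (p, q)₂ = (-1.416, -0.186).

(-1.416, -0.186)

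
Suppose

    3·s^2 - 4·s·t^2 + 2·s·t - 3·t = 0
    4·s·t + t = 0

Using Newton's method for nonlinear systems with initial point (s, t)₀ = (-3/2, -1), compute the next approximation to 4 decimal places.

At (-3/2, -1): F = (18.7500, 5.0000).
Jacobian J = [[6·s - 4·t^2 + 2·t, -8·s·t + 2·s - 3], [4·t, 4·s + 1]].
At the point, J = [[-15.0000, -18.0000], [-4.0000, -5.0000]] (det J = 3.0000).
Solving J·Δ = −F gives Δ = (1.2500, 0.0000).
Then the next iterate is (s, t)₁ = (-0.2500, -1.0000).

(-0.2500, -1.0000)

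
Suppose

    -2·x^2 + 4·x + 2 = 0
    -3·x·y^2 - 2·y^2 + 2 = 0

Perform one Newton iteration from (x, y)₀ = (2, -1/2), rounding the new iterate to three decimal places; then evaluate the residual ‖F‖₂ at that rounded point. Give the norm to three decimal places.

At (2, -1/2): F = (2.000, 0.000).
Jacobian J = [[-4·x + 4, 0], [-3·y^2, -6·x·y - 4·y]].
At the point, J = [[-4.000, 0.000], [-0.750, 8.000]] (det J = -32.000).
Solving J·Δ = −F gives Δ = (0.500, 0.047).
Then the next iterate is (x, y)₁ = (2.500, -0.453).
Re-evaluating at (2.500, -0.453): F = (-0.500, 0.05051), so ‖F‖₂ = 0.503.

0.503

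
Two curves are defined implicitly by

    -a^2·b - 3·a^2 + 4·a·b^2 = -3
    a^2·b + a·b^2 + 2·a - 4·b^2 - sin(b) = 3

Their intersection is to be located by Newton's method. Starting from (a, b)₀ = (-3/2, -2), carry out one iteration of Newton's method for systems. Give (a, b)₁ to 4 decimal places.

(-2.0471, -0.4531)

At (-3/2, -2): F = (-23.2500, -31.590703).
Jacobian J = [[-2·a·b - 6·a + 4·b^2, -a^2 + 8·a·b], [2·a·b + b^2 + 2, a^2 + 2·a·b - 8·b - cos(b)]].
At the point, J = [[19.0000, 21.7500], [12.0000, 24.666147]] (det J = 207.656790).
Solving J·Δ = −F gives Δ = (-0.5471, 1.5469).
Then the next iterate is (a, b)₁ = (-2.0471, -0.4531).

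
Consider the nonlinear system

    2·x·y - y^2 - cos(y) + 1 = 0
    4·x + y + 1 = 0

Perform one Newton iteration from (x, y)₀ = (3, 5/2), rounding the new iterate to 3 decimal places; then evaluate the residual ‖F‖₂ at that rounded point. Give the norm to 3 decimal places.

1173.079

At (3, 5/2): F = (10.55114, 15.500).
Jacobian J = [[2·y, 2·x - 2·y + sin(y)], [4, 1]].
At the point, J = [[5.000, 1.59847], [4.000, 1.000]] (det J = -1.39389).
Solving J·Δ = −F gives Δ = (-10.205, 25.322).
Then the next iterate is (x, y)₁ = (-7.205, 27.822).
Re-evaluating at (-7.205, 27.822): F = (-1173.07927, 0.002), so ‖F‖₂ = 1173.079.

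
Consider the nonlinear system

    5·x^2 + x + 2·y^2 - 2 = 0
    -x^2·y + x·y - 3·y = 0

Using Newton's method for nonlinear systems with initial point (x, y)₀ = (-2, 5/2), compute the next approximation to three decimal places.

(-1.315, 0.951)

At (-2, 5/2): F = (28.500, -22.500).
Jacobian J = [[10·x + 1, 4·y], [-2·x·y + y, -x^2 + x - 3]].
At the point, J = [[-19.000, 10.000], [12.500, -9.000]] (det J = 46.000).
Solving J·Δ = −F gives Δ = (0.685, -1.549).
Then the next iterate is (x, y)₁ = (-1.315, 0.951).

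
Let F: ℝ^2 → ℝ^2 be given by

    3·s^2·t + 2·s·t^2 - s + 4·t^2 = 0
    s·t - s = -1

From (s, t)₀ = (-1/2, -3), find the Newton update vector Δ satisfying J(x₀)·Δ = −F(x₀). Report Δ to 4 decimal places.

At (-1/2, -3): F = (25.2500, 3.0000).
Jacobian J = [[6·s·t + 2·t^2 - 1, 3·s^2 + 4·s·t + 8·t], [t - 1, s]].
At the point, J = [[26.0000, -17.2500], [-4.0000, -0.5000]] (det J = -82.0000).
Solving J·Δ = −F gives Δ = (0.4771, 2.1829).

(0.4771, 2.1829)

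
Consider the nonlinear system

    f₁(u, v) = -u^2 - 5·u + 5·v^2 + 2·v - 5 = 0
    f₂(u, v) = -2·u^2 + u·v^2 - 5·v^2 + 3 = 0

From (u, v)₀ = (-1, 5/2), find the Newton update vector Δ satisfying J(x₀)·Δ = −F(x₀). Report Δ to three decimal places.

(-0.386, -1.348)

At (-1, 5/2): F = (35.250, -36.500).
Jacobian J = [[-2·u - 5, 10·v + 2], [-4·u + v^2, 2·u·v - 10·v]].
At the point, J = [[-3.000, 27.000], [10.250, -30.000]] (det J = -186.750).
Solving J·Δ = −F gives Δ = (-0.386, -1.348).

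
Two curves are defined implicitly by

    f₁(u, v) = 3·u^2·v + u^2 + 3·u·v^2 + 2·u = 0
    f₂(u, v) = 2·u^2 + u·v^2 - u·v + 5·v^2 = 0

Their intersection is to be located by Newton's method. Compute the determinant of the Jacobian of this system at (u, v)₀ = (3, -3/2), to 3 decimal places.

J = [[6·u·v + 2·u + 3·v^2 + 2, 3·u^2 + 6·u·v], [4·u + v^2 - v, 2·u·v - u + 10·v]].
At the point, J = [[-12.250, 0.000], [15.750, -27.000]].
det J = 330.750.

330.750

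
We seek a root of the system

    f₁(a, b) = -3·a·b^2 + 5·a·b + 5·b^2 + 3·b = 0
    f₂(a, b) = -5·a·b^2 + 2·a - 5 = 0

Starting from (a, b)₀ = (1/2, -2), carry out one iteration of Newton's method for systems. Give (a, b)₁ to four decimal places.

(0.2614, -1.0295)

At (1/2, -2): F = (3.0000, -14.0000).
Jacobian J = [[-3·b^2 + 5·b, -6·a·b + 5·a + 10·b + 3], [-5·b^2 + 2, -10·a·b]].
At the point, J = [[-22.0000, -8.5000], [-18.0000, 10.0000]] (det J = -373.0000).
Solving J·Δ = −F gives Δ = (-0.2386, 0.9705).
Then the next iterate is (a, b)₁ = (0.2614, -1.0295).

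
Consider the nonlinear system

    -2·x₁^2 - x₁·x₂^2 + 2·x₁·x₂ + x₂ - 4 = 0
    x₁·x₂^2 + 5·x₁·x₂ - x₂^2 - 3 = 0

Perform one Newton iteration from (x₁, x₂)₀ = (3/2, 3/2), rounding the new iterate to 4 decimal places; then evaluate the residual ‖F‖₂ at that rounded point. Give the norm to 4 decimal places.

2.9591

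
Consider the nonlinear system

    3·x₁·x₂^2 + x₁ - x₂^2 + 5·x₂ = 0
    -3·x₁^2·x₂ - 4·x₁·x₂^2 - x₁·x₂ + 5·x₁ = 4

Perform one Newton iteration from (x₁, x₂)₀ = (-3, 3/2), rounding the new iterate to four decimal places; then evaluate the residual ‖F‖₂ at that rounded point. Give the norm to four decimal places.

At (-3, 3/2): F = (-18.0000, -28.0000).
Jacobian J = [[3·x₂^2 + 1, 6·x₁·x₂ - 2·x₂ + 5], [-6·x₁·x₂ - 4·x₂^2 - x₂ + 5, -3·x₁^2 - 8·x₁·x₂ - x₁]].
At the point, J = [[7.7500, -25.0000], [21.5000, 12.0000]] (det J = 630.5000).
Solving J·Δ = −F gives Δ = (1.4528, -0.2696).
Then the next iterate is (x₁, x₂)₁ = (-1.5472, 1.2304).
Re-evaluating at (-1.5472, 1.2304): F = (-3.935929, -9.299296), so ‖F‖₂ = 10.0979.

10.0979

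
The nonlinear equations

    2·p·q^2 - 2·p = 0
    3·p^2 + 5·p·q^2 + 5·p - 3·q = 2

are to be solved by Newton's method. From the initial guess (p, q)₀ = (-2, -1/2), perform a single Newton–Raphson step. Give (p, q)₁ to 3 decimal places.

(-4.000, -2.000)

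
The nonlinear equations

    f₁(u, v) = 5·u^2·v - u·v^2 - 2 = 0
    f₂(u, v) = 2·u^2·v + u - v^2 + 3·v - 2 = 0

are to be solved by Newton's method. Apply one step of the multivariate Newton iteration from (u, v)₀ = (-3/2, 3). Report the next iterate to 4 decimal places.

At (-3/2, 3): F = (45.2500, 10.0000).
Jacobian J = [[10·u·v - v^2, 5·u^2 - 2·u·v], [4·u·v + 1, 2·u^2 - 2·v + 3]].
At the point, J = [[-54.0000, 20.2500], [-17.0000, 1.5000]] (det J = 263.2500).
Solving J·Δ = −F gives Δ = (0.5114, -0.8708).
Then the next iterate is (u, v)₁ = (-0.9886, 2.1292).

(-0.9886, 2.1292)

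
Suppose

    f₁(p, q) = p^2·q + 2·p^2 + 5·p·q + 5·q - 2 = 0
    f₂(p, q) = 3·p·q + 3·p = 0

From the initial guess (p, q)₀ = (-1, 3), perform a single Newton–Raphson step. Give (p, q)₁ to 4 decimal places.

(-0.8889, -0.5556)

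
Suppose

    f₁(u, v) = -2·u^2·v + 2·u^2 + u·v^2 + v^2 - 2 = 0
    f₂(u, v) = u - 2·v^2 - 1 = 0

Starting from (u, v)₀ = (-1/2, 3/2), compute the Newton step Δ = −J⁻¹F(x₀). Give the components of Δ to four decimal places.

(0.6220, -0.8963)

At (-1/2, 3/2): F = (-1.1250, -6.0000).
Jacobian J = [[-4·u·v + 4·u + v^2, -2·u^2 + 2·u·v + 2·v], [1, -4·v]].
At the point, J = [[3.2500, 1.0000], [1.0000, -6.0000]] (det J = -20.5000).
Solving J·Δ = −F gives Δ = (0.6220, -0.8963).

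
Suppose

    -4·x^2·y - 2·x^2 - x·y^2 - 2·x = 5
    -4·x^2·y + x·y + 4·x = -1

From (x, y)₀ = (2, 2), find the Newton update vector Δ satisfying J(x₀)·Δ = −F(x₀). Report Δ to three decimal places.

(-17.100, 30.400)

At (2, 2): F = (-57.000, -19.000).
Jacobian J = [[-8·x·y - 4·x - y^2 - 2, -4·x^2 - 2·x·y], [-8·x·y + y + 4, -4·x^2 + x]].
At the point, J = [[-46.000, -24.000], [-26.000, -14.000]] (det J = 20.000).
Solving J·Δ = −F gives Δ = (-17.100, 30.400).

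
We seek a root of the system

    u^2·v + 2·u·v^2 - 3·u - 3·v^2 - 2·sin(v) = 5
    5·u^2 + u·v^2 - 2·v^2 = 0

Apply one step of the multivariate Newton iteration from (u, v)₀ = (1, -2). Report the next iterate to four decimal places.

At (1, -2): F = (-12.181405, 1.0000).
Jacobian J = [[2·u·v + 2·v^2 - 3, u^2 + 4·u·v - 6·v - 2·cos(v)], [10·u + v^2, 2·u·v - 4·v]].
At the point, J = [[1.0000, 5.832294], [14.0000, 4.0000]] (det J = -77.652111).
Solving J·Δ = −F gives Δ = (-0.7026, 2.2091).
Then the next iterate is (u, v)₁ = (0.2974, 0.2091).

(0.2974, 0.2091)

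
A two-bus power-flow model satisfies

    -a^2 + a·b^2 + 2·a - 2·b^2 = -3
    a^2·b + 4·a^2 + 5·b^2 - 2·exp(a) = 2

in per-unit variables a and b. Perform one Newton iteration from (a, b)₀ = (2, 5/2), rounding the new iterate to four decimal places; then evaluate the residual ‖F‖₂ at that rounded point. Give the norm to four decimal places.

At (2, 5/2): F = (3.0000, 40.471888).
Jacobian J = [[-2·a + b^2 + 2, 2·a·b - 4·b], [2·a·b + 8·a - 2·exp(a), a^2 + 10·b]].
At the point, J = [[4.2500, 0.0000], [11.221888, 29.0000]] (det J = 123.2500).
Solving J·Δ = −F gives Δ = (-0.7059, -1.1224).
Then the next iterate is (a, b)₁ = (1.2941, 1.3776).
Re-evaluating at (1.2941, 1.3776): F = (2.573861, 9.199324), so ‖F‖₂ = 9.5526.

9.5526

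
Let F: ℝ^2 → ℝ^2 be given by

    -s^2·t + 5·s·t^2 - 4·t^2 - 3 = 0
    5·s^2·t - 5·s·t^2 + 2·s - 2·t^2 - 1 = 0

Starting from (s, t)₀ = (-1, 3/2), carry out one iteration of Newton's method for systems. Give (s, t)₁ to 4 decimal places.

(-1.0657, 0.5826)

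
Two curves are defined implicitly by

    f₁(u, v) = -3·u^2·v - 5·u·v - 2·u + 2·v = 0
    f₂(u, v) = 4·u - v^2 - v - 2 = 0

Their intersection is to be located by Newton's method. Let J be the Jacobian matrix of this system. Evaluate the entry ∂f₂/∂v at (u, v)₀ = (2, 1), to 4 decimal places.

∂f₂/∂v = -2·v - 1.
At (2, 1) this is -3.0000.

-3.0000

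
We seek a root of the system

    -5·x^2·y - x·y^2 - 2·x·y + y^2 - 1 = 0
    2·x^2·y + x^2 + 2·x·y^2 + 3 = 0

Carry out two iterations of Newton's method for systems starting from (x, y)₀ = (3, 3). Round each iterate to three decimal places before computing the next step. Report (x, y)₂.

At (3, 3): F = (-172.000, 120.000).
Jacobian J = [[-10·x·y - y^2 - 2·y, -5·x^2 - 2·x·y - 2·x + 2·y], [4·x·y + 2·x + 2·y^2, 2·x^2 + 4·x·y]].
At the point, J = [[-105.000, -63.000], [60.000, 54.000]] (det J = -1890.000).
Solving J·Δ = −F gives Δ = (-0.914, -1.206).
Then the next iterate is (x, y)₁ = (2.086, 1.794).
Round to (2.086, 1.794) and repeat: F = (-51.01181, 36.39152), J = [[-44.22928, -29.82555], [25.57801, 23.67193]].
Δ = (-0.430, -1.073), so (x, y)₂ = (1.656, 0.721).

(1.656, 0.721)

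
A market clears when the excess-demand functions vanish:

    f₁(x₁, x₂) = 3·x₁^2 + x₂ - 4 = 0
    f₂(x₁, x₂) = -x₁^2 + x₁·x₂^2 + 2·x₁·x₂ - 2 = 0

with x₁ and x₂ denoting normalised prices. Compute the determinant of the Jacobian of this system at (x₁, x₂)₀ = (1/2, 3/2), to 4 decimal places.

3.2500

J = [[6·x₁, 1], [-2·x₁ + x₂^2 + 2·x₂, 2·x₁·x₂ + 2·x₁]].
At the point, J = [[3.0000, 1.0000], [4.2500, 2.5000]].
det J = 3.2500.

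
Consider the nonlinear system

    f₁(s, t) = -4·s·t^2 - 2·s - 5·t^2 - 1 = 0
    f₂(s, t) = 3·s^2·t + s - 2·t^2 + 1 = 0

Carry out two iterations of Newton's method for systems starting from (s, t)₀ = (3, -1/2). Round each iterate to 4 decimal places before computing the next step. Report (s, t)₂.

At (3, -1/2): F = (-11.2500, -10.0000).
Jacobian J = [[-4·t^2 - 2, -8·s·t - 10·t], [6·s·t + 1, 3·s^2 - 4·t]].
At the point, J = [[-3.0000, 17.0000], [-8.0000, 29.0000]] (det J = 49.0000).
Solving J·Δ = −F gives Δ = (3.1888, 1.2245).
Then the next iterate is (s, t)₁ = (6.1888, 0.7245).
Round to (6.1888, 0.7245) and repeat: F = (-28.996112, 89.386756), J = [[-4.099601, -43.115285], [27.902714, 112.005736]].
Δ = (-0.8150, -0.5950), so (s, t)₂ = (5.3738, 0.1295).

(5.3738, 0.1295)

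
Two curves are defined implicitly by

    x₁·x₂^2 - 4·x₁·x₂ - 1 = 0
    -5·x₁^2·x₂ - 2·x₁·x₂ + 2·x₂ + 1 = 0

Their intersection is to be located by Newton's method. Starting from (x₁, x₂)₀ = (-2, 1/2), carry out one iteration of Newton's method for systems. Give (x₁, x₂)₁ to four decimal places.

(-1.9661, 0.0932)

At (-2, 1/2): F = (2.5000, -6.0000).
Jacobian J = [[x₂^2 - 4·x₂, 2·x₁·x₂ - 4·x₁], [-10·x₁·x₂ - 2·x₂, -5·x₁^2 - 2·x₁ + 2]].
At the point, J = [[-1.7500, 6.0000], [9.0000, -14.0000]] (det J = -29.5000).
Solving J·Δ = −F gives Δ = (0.0339, -0.4068).
Then the next iterate is (x₁, x₂)₁ = (-1.9661, 0.0932).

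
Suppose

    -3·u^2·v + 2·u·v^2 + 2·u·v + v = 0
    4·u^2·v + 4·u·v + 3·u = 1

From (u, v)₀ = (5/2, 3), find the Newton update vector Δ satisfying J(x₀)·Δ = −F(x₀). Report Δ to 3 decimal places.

(-0.832, -1.404)

At (5/2, 3): F = (6.750, 111.500).
Jacobian J = [[-6·u·v + 2·v^2 + 2·v, -3·u^2 + 4·u·v + 2·u + 1], [8·u·v + 4·v + 3, 4·u^2 + 4·u]].
At the point, J = [[-21.000, 17.250], [75.000, 35.000]] (det J = -2028.750).
Solving J·Δ = −F gives Δ = (-0.832, -1.404).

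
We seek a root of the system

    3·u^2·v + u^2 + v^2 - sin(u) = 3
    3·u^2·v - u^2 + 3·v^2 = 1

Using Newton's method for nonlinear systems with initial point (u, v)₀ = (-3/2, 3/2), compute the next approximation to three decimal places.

(-1.084, 0.912)

At (-3/2, 3/2): F = (12.62249, 13.625).
Jacobian J = [[6·u·v + 2·u - cos(u), 3·u^2 + 2·v], [6·u·v - 2·u, 3·u^2 + 6·v]].
At the point, J = [[-16.57074, 9.750], [-10.500, 15.750]] (det J = -158.61411).
Solving J·Δ = −F gives Δ = (0.416, -0.588).
Then the next iterate is (u, v)₁ = (-1.084, 0.912).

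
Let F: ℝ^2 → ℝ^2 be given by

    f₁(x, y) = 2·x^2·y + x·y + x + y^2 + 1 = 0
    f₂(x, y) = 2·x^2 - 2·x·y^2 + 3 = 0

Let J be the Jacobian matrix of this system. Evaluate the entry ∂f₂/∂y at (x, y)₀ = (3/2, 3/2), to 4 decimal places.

-9.0000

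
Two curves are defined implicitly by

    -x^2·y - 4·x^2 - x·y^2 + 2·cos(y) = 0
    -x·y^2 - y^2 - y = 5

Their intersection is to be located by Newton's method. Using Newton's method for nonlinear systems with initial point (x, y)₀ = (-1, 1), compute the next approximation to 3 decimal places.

(-1.122, -4.878)

At (-1, 1): F = (-2.91940, -6.000).
Jacobian J = [[-2·x·y - 8·x - y^2, -x^2 - 2·x·y - 2·sin(y)], [-y^2, -2·x·y - 2·y - 1]].
At the point, J = [[9.000, -0.68294], [-1.000, -1.000]] (det J = -9.68294).
Solving J·Δ = −F gives Δ = (-0.122, -5.878).
Then the next iterate is (x, y)₁ = (-1.122, -4.878).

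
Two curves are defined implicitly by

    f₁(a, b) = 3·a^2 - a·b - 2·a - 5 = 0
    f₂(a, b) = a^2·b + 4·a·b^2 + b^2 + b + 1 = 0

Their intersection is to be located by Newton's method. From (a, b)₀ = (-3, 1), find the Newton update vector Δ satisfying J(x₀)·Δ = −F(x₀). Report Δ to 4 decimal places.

(1.4419, -0.2403)

At (-3, 1): F = (31.0000, 0.0000).
Jacobian J = [[6·a - b - 2, -a], [2·a·b + 4·b^2, a^2 + 8·a·b + 2·b + 1]].
At the point, J = [[-21.0000, 3.0000], [-2.0000, -12.0000]] (det J = 258.0000).
Solving J·Δ = −F gives Δ = (1.4419, -0.2403).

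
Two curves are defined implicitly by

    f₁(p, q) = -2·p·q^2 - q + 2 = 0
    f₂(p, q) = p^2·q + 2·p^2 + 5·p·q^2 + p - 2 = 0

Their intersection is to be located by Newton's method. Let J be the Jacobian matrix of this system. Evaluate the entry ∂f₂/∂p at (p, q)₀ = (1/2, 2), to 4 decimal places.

∂f₂/∂p = 2·p·q + 4·p + 5·q^2 + 1.
At (1/2, 2) this is 25.0000.

25.0000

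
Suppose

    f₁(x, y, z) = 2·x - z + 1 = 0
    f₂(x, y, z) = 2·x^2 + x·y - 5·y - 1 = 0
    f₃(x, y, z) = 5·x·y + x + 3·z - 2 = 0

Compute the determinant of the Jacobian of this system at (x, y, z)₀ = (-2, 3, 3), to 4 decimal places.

-204.0000

J = [[2, 0, -1], [4·x + y, x - 5, 0], [5·y + 1, 5·x, 3]].
At the point, J = [[2.0000, 0.0000, -1.0000], [-5.0000, -7.0000, 0.0000], [16.0000, -10.0000, 3.0000]].
det J = -204.0000.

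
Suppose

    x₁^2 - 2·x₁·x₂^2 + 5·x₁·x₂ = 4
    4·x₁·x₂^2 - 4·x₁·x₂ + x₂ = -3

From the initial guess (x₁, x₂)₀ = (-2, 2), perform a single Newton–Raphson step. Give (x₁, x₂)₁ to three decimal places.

At (-2, 2): F = (-4.000, -11.000).
Jacobian J = [[2·x₁ - 2·x₂^2 + 5·x₂, -4·x₁·x₂ + 5·x₁], [4·x₂^2 - 4·x₂, 8·x₁·x₂ - 4·x₁ + 1]].
At the point, J = [[-2.000, 6.000], [8.000, -23.000]] (det J = -2.000).
Solving J·Δ = −F gives Δ = (79.000, 27.000).
Then the next iterate is (x₁, x₂)₁ = (77.000, 29.000).

(77.000, 29.000)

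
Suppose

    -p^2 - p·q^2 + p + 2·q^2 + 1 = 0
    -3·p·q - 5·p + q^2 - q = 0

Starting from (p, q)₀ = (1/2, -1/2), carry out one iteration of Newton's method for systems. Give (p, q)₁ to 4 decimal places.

(-1.1429, 0.8571)

At (1/2, -1/2): F = (1.6250, -1.0000).
Jacobian J = [[-2·p - q^2 + 1, -2·p·q + 4·q], [-3·q - 5, -3·p + 2·q - 1]].
At the point, J = [[-0.2500, -1.5000], [-3.5000, -3.5000]] (det J = -4.3750).
Solving J·Δ = −F gives Δ = (-1.6429, 1.3571).
Then the next iterate is (p, q)₁ = (-1.1429, 0.8571).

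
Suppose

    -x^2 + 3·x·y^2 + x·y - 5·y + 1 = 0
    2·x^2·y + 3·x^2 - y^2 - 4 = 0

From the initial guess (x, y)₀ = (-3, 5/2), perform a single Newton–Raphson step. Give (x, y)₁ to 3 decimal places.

(-2.006, 1.422)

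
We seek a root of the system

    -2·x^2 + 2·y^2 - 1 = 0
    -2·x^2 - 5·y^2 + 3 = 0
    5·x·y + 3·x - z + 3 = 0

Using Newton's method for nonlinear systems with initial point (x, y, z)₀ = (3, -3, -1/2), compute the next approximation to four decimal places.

(1.5119, -1.5952, 5.9286)

At (3, -3, -1/2): F = (-1.0000, -60.0000, -32.5000).
Jacobian J = [[-4·x, 4·y, 0], [-4·x, -10·y, 0], [5·y + 3, 5·x, -1]].
At the point, J = [[-12.0000, -12.0000, 0.0000], [-12.0000, 30.0000, 0.0000], [-12.0000, 15.0000, -1.0000]] (det J = 504.0000).
Solving J·Δ = −F gives Δ = (-1.4881, 1.4048, 6.4286).
Then the next iterate is (x, y, z)₁ = (1.5119, -1.5952, 5.9286).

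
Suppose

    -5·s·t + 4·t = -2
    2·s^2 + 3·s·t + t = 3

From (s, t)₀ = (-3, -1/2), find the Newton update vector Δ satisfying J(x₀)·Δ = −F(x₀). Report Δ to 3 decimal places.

At (-3, -1/2): F = (-7.500, 19.000).
Jacobian J = [[-5·t, -5·s + 4], [4·s + 3·t, 3·s + 1]].
At the point, J = [[2.500, 19.000], [-13.500, -8.000]] (det J = 236.500).
Solving J·Δ = −F gives Δ = (1.273, 0.227).

(1.273, 0.227)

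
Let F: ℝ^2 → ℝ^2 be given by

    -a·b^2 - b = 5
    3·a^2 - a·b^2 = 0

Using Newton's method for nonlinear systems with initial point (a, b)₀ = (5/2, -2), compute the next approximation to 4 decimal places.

(0.9982, -1.2230)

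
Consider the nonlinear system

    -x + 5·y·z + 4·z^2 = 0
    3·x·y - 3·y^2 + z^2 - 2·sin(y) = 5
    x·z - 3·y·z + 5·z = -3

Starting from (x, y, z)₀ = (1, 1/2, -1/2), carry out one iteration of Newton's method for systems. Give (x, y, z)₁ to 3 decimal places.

(2.840, -1.073, 0.062)

At (1, 1/2, -1/2): F = (-1.250, -4.95885, 0.750).
Jacobian J = [[-1, 5·z, 5·y + 8·z], [3·y, 3·x - 6·y - 2·cos(y), 2·z], [z, -3·z, x - 3·y + 5]].
At the point, J = [[-1.000, -2.500, -1.500], [1.500, -1.75517, -1.000], [-0.500, 1.500, 4.500]] (det J = 19.96462).
Solving J·Δ = −F gives Δ = (1.840, -1.573, 0.562).
Then the next iterate is (x, y, z)₁ = (2.840, -1.073, 0.062).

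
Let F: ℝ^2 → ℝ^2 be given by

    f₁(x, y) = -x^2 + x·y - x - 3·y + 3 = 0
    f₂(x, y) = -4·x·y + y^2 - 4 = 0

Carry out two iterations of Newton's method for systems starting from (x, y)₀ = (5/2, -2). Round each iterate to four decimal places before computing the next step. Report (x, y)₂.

At (5/2, -2): F = (-4.7500, 20.0000).
Jacobian J = [[-2·x + y - 1, x - 3], [-4·y, -4·x + 2·y]].
At the point, J = [[-8.0000, -0.5000], [8.0000, -14.0000]] (det J = 116.0000).
Solving J·Δ = −F gives Δ = (-0.6595, 1.0517).
Then the next iterate is (x, y)₁ = (1.8405, -0.9483).
Round to (1.8405, -0.9483) and repeat: F = (-1.128386, 3.880657), J = [[-5.6293, -1.1595], [3.7932, -9.2586]].
Δ = (-0.2645, 0.3108), so (x, y)₂ = (1.5760, -0.6375).

(1.5760, -0.6375)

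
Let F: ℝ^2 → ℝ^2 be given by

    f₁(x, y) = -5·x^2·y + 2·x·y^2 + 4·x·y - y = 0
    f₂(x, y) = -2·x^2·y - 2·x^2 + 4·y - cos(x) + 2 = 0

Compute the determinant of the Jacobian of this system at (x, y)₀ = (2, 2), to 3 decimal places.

J = [[-10·x·y + 2·y^2 + 4·y, -5·x^2 + 4·x·y + 4·x - 1], [-4·x·y - 4·x + sin(x), -2·x^2 + 4]].
At the point, J = [[-24.000, 3.000], [-23.09070, -4.000]].
det J = 165.272.

165.272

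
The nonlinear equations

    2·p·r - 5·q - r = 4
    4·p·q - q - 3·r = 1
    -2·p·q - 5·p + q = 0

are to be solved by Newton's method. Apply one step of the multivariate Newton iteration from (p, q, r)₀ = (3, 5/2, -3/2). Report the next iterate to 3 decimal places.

At (3, 5/2, -3/2): F = (-24.000, 31.000, -27.500).
Jacobian J = [[2·r, -5, 2·p - 1], [4·q, 4·p - 1, -3], [-2·q - 5, -2·p + 1, 0]].
At the point, J = [[-3.000, -5.000, 5.000], [10.000, 11.000, -3.000], [-10.000, -5.000, 0.000]] (det J = 195.000).
Solving J·Δ = −F gives Δ = (-3.513, 1.526, 4.218).
Then the next iterate is (p, q, r)₁ = (-0.513, 4.026, 2.718).

(-0.513, 4.026, 2.718)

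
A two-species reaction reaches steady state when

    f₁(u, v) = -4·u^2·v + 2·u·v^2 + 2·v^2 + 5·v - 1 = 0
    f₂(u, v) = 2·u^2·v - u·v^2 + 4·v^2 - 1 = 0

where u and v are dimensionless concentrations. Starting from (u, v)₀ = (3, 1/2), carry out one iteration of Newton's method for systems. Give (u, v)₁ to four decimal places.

At (3, 1/2): F = (-14.5000, 8.2500).
Jacobian J = [[-8·u·v + 2·v^2, -4·u^2 + 4·u·v + 4·v + 5], [4·u·v - v^2, 2·u^2 - 2·u·v + 8·v]].
At the point, J = [[-11.5000, -23.0000], [5.7500, 19.0000]] (det J = -86.2500).
Solving J·Δ = −F gives Δ = (-0.9942, -0.1333).
Then the next iterate is (u, v)₁ = (2.0058, 0.3667).

(2.0058, 0.3667)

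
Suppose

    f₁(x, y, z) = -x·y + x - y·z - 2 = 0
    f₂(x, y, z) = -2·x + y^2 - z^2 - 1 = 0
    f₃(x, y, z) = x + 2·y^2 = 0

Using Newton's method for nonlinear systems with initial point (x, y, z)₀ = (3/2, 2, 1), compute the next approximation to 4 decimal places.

At (3/2, 2, 1): F = (-5.5000, -1.0000, 9.5000).
Jacobian J = [[-y + 1, -x - z, -y], [-2, 2·y, -2·z], [1, 4·y, 0]].
At the point, J = [[-1.0000, -2.5000, -2.0000], [-2.0000, 4.0000, -2.0000], [1.0000, 8.0000, 0.0000]] (det J = 29.0000).
Solving J·Δ = −F gives Δ = (-1.7759, -0.9655, -0.6552).
Then the next iterate is (x, y, z)₁ = (-0.2759, 1.0345, 0.3448).

(-0.2759, 1.0345, 0.3448)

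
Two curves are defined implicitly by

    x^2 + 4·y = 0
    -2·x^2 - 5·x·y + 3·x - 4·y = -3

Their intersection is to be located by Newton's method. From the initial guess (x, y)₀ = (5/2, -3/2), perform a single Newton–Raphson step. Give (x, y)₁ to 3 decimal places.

At (5/2, -3/2): F = (0.250, 22.750).
Jacobian J = [[2·x, 4], [-4·x - 5·y + 3, -5·x - 4]].
At the point, J = [[5.000, 4.000], [0.500, -16.500]] (det J = -84.500).
Solving J·Δ = −F gives Δ = (-1.126, 1.345).
Then the next iterate is (x, y)₁ = (1.374, -0.155).

(1.374, -0.155)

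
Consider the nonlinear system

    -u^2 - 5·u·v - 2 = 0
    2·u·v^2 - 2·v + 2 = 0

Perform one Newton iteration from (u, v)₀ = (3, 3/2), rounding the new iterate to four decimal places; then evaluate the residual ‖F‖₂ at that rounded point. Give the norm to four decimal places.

7.1415

At (3, 3/2): F = (-33.5000, 12.5000).
Jacobian J = [[-2·u - 5·v, -5·u], [2·v^2, 4·u·v - 2]].
At the point, J = [[-13.5000, -15.0000], [4.5000, 16.0000]] (det J = -148.5000).
Solving J·Δ = −F gives Δ = (-2.3468, -0.1212).
Then the next iterate is (u, v)₁ = (0.6532, 1.3788).
Re-evaluating at (0.6532, 1.3788): F = (-6.929831, 1.725983), so ‖F‖₂ = 7.1415.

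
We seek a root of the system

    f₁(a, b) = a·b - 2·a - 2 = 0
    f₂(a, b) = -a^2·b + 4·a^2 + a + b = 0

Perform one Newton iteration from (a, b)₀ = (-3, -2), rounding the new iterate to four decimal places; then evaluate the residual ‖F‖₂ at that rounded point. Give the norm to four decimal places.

At (-3, -2): F = (10.0000, 49.0000).
Jacobian J = [[b - 2, a], [-2·a·b + 8·a + 1, -a^2 + 1]].
At the point, J = [[-4.0000, -3.0000], [-35.0000, -8.0000]] (det J = -73.0000).
Solving J·Δ = −F gives Δ = (0.9178, 2.1096).
Then the next iterate is (a, b)₁ = (-2.0822, 0.1096).
Re-evaluating at (-2.0822, 0.1096): F = (1.936191, 14.894450), so ‖F‖₂ = 15.0198.

15.0198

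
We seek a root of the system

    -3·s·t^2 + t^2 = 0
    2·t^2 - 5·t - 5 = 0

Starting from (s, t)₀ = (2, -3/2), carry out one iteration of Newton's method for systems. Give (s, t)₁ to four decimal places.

At (2, -3/2): F = (-11.2500, 7.0000).
Jacobian J = [[-3·t^2, -6·s·t + 2·t], [0, 4·t - 5]].
At the point, J = [[-6.7500, 15.0000], [0.0000, -11.0000]] (det J = 74.2500).
Solving J·Δ = −F gives Δ = (-0.2525, 0.6364).
Then the next iterate is (s, t)₁ = (1.7475, -0.8636).

(1.7475, -0.8636)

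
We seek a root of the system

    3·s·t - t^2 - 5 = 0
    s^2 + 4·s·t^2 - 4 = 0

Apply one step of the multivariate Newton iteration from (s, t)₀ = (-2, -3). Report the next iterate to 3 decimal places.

(-1.556, -1.796)

At (-2, -3): F = (4.000, -72.000).
Jacobian J = [[3·t, 3·s - 2·t], [2·s + 4·t^2, 8·s·t]].
At the point, J = [[-9.000, 0.000], [32.000, 48.000]] (det J = -432.000).
Solving J·Δ = −F gives Δ = (0.444, 1.204).
Then the next iterate is (s, t)₁ = (-1.556, -1.796).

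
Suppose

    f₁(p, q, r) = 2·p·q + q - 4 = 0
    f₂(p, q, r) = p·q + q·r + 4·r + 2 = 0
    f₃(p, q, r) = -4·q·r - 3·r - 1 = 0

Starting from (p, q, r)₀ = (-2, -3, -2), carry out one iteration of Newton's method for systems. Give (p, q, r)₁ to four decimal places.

(-1.9945, -1.3443, -1.3607)

At (-2, -3, -2): F = (5.0000, 6.0000, -19.0000).
Jacobian J = [[2·q, 2·p + 1, 0], [q, p + r, q + 4], [0, -4·r, -4·q - 3]].
At the point, J = [[-6.0000, -3.0000, 0.0000], [-3.0000, -4.0000, 1.0000], [0.0000, 8.0000, 9.0000]] (det J = 183.0000).
Solving J·Δ = −F gives Δ = (0.0055, 1.6557, 0.6393).
Then the next iterate is (p, q, r)₁ = (-1.9945, -1.3443, -1.3607).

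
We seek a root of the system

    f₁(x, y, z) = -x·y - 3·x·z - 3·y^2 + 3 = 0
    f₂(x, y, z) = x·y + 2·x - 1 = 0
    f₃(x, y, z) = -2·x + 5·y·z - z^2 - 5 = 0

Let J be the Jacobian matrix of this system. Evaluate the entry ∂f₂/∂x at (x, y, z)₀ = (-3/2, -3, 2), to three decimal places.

-1.000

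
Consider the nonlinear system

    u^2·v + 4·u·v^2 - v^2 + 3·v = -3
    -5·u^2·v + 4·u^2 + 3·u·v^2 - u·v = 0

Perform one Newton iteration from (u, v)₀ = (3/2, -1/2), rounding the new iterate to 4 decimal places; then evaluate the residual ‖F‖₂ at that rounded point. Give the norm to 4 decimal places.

7528.9729

At (3/2, -1/2): F = (1.6250, 16.5000).
Jacobian J = [[2·u·v + 4·v^2, u^2 + 8·u·v - 2·v + 3], [-10·u·v + 8·u + 3·v^2 - v, -5·u^2 + 6·u·v - u]].
At the point, J = [[-0.5000, 0.2500], [20.7500, -17.2500]] (det J = 3.4375).
Solving J·Δ = −F gives Δ = (9.3545, 12.2091).
Then the next iterate is (u, v)₁ = (10.8545, 11.7091).
Re-evaluating at (10.8545, 11.7091): F = (7233.331477, -2089.102239), so ‖F‖₂ = 7528.9729.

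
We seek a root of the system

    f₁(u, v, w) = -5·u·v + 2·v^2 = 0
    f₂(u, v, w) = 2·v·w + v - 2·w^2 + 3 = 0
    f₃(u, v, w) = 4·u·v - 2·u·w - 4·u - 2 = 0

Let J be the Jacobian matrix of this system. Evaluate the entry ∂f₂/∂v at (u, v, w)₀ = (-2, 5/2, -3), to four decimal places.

-5.0000

∂f₂/∂v = 2·w + 1.
At (-2, 5/2, -3) this is -5.0000.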